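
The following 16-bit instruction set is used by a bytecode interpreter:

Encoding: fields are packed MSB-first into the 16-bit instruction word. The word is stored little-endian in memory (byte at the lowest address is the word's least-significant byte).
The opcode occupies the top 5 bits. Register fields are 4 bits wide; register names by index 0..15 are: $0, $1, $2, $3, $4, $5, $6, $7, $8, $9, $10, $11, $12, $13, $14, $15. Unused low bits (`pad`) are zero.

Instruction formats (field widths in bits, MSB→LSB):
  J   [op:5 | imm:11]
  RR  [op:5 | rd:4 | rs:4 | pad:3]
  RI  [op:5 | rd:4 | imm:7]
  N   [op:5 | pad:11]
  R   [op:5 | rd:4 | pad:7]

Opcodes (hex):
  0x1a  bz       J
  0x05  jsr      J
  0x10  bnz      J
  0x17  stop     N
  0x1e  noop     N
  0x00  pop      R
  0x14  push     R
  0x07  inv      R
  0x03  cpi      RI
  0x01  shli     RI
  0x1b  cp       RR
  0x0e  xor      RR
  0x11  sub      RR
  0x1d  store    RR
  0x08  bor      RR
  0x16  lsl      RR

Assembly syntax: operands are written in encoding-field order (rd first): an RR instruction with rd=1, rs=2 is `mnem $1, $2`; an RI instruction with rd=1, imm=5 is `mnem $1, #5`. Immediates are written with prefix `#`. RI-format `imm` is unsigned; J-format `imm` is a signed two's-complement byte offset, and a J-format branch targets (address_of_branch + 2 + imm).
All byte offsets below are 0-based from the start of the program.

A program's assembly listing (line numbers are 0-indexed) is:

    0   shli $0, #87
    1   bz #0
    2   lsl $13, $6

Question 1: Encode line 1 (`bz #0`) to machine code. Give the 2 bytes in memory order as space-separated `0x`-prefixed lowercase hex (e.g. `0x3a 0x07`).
0x00 0xd0

1. bz fields op=0x1a:5|imm=0:11 → word d000h → 00 d0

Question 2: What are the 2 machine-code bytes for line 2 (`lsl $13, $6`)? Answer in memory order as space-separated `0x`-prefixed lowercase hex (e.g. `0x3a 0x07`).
0xb0 0xb6

L2: lsl op=0x16:5|rd=13:4|rs=6:4|pad=0:3 ⇒ 0xb6b0 ⇒ little b0 b6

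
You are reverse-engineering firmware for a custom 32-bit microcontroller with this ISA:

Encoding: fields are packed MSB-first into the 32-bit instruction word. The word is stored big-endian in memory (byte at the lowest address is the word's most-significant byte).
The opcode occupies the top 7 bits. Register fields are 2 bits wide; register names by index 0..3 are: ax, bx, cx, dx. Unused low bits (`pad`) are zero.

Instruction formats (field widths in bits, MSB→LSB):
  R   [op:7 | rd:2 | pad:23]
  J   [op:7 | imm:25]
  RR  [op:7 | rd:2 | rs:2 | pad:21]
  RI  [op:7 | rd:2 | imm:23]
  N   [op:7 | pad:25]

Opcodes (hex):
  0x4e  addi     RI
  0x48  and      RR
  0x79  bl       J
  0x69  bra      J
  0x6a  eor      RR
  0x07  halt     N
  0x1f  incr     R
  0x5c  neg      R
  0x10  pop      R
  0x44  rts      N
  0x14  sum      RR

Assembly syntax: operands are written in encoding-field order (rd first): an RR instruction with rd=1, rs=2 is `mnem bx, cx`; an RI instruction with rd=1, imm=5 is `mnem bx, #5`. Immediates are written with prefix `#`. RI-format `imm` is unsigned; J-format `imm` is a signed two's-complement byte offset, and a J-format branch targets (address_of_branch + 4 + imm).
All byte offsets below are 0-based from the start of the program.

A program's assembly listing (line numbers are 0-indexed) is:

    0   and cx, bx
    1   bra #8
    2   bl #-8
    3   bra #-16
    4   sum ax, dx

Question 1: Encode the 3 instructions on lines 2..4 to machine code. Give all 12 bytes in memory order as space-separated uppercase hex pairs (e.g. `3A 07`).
line 2 (bl): pack op=0x79:7|imm=-8:25 = 0xf3fffff8; big→ f3 ff ff f8
line 3 (bra): pack op=0x69:7|imm=-16:25 = 0xd3fffff0; big→ d3 ff ff f0
line 4 (sum): pack op=0x14:7|rd=0:2|rs=3:2|pad=0:21 = 0x28600000; big→ 28 60 00 00

F3 FF FF F8 D3 FF FF F0 28 60 00 00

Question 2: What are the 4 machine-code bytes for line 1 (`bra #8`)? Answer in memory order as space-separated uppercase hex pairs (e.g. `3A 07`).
D2 00 00 08

1. bra fields op=0x69:7|imm=8:25 → word d2000008h → d2 00 00 08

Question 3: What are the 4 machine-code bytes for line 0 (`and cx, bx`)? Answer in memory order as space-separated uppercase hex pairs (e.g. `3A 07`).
0. and fields op=0x48:7|rd=2:2|rs=1:2|pad=0:21 → word 91200000h → 91 20 00 00

91 20 00 00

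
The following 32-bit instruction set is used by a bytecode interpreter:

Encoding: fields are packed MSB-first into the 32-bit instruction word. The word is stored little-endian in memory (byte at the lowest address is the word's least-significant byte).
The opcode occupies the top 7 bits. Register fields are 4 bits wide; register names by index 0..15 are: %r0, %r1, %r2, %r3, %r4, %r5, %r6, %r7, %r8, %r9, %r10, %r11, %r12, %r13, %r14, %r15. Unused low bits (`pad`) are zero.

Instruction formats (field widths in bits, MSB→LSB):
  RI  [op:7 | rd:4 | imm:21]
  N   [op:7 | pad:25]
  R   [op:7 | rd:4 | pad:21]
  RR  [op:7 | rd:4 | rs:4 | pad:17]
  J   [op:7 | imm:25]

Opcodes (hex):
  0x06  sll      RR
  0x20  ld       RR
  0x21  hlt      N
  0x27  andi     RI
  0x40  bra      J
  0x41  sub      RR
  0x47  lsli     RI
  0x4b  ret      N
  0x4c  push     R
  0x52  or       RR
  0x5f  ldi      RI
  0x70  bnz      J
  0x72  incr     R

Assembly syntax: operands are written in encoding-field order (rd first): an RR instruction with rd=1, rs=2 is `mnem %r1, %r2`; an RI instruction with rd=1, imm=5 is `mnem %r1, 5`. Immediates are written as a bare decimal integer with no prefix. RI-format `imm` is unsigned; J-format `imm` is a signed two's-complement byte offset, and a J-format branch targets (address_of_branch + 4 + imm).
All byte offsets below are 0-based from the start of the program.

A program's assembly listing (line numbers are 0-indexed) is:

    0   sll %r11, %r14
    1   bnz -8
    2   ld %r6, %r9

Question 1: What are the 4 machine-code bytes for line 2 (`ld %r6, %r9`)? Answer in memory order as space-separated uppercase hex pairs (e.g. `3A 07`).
line 2 (ld): pack op=0x20:7|rd=6:4|rs=9:4|pad=0:17 = 0x40d20000; little→ 00 00 d2 40

00 00 D2 40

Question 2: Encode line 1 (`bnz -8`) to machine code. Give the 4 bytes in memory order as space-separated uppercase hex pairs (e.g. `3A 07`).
L1: bnz op=0x70:7|imm=-8:25 ⇒ 0xe1fffff8 ⇒ little f8 ff ff e1

F8 FF FF E1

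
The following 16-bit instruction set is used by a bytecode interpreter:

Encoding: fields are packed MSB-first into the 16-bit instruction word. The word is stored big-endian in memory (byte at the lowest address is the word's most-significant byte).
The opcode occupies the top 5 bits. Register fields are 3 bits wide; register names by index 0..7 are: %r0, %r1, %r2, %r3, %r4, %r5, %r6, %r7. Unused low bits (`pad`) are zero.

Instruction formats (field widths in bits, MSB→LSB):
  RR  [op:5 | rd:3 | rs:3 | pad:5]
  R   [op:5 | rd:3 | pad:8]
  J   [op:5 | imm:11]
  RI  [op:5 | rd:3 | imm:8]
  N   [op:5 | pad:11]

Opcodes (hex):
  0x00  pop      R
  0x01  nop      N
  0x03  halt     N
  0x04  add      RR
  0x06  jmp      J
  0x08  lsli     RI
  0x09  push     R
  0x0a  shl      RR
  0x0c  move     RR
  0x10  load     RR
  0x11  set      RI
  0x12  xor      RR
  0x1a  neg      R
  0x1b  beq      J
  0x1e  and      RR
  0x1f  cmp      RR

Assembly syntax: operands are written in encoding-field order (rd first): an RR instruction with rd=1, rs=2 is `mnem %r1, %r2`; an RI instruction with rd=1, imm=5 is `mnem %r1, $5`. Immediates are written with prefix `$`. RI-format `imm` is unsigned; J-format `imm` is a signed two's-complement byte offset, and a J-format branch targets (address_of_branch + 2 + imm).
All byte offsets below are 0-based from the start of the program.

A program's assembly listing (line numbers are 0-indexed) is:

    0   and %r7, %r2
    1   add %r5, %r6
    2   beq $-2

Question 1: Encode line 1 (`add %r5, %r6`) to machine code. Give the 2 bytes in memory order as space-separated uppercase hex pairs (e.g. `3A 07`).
25 C0

line 1 (add): pack op=0x4:5|rd=5:3|rs=6:3|pad=0:5 = 0x25c0; big→ 25 c0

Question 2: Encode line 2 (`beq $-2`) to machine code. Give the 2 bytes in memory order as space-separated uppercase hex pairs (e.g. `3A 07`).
DF FE

2. beq fields op=0x1b:5|imm=-2:11 → word dffeh → df fe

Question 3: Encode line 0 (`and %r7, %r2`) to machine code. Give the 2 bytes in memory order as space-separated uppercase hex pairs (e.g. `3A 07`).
line 0 (and): pack op=0x1e:5|rd=7:3|rs=2:3|pad=0:5 = 0xf740; big→ f7 40

F7 40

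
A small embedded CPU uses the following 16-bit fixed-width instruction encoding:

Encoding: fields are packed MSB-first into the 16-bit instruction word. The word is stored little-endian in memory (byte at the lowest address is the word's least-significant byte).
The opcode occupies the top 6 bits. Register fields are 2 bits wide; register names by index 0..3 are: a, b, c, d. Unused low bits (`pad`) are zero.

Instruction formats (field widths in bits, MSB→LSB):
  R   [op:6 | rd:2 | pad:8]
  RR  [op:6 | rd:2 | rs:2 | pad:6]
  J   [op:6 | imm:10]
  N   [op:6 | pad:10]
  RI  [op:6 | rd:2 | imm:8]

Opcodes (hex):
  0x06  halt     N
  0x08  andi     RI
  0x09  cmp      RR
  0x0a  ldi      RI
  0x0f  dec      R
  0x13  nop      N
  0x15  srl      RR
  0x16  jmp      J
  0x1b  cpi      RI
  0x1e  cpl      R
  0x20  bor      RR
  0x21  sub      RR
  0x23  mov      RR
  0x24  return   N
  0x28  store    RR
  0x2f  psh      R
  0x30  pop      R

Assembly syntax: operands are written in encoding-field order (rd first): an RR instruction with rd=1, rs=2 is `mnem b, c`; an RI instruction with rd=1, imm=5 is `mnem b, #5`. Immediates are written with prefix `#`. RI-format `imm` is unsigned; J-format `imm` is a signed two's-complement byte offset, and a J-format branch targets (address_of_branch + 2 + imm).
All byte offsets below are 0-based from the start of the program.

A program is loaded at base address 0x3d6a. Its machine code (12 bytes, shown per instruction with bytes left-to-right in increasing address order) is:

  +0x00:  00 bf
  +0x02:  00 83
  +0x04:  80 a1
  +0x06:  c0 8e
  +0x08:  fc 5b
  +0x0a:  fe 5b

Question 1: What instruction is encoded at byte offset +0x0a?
off 0x0a: read fe 5b as little → 0x5bfe
  top 6b → 0x16 → jmp [J]
  imm: (w>>0)&0x3ff=0x3fe (s10→-2) → #-2

jmp #-2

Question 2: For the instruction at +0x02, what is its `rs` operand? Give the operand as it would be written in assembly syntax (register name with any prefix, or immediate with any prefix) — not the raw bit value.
@+02  little-endian(00 83) = 0x8300
  opcode bits[15:10]=0x20: bor/RR
  rd@[9:8]=0x3 ⇒ d
  rs@[7:6]=0x0 ⇒ a

a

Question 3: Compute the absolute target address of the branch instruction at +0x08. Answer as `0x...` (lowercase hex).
off 0x08: read fc 5b as little → 0x5bfc
  op=0x5bfc>>10=0x16 ⇒ jmp (J)
  imm@[9:0]=0x3fc (s10→-4) ⇒ #-4
  target = base 0x3d6a + off 0x08 + 2 + imm -4 = 0x3d70

0x3d70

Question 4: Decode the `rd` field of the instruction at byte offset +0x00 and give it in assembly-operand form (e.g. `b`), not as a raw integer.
off 0x00: read 00 bf as little → 0xbf00
  opcode bits[15:10]=0x2f: psh/R
  rd@[9:8]=0x3 ⇒ d

d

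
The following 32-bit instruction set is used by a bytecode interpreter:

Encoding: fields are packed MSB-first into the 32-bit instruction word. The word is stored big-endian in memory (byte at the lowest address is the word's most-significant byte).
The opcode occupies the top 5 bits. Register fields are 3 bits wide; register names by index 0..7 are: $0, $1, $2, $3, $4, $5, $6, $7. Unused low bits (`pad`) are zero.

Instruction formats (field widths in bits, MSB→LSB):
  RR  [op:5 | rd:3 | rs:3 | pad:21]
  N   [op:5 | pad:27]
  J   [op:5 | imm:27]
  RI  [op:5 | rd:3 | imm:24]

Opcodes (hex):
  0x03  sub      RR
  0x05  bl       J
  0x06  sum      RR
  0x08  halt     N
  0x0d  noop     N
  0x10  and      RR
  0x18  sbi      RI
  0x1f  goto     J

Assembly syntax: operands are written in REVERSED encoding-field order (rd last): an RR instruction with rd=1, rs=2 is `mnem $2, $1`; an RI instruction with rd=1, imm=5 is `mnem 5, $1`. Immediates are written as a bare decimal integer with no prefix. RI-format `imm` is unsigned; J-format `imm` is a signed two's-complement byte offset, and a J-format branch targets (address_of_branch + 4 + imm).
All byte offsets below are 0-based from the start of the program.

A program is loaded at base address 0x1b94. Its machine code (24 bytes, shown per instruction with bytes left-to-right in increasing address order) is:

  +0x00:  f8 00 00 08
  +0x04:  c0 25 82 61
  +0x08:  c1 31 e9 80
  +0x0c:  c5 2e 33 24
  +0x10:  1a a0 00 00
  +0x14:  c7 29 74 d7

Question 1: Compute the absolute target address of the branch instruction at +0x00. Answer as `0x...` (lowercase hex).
@+00  big-endian(f8 00 00 08) = 0xf8000008
  top 5b → 0x1f → goto [J]
  imm@[26:0]=0x8 ⇒ 8
  target = base 0x1b94 + off 0x00 + 4 + imm 8 = 0x1ba0

0x1ba0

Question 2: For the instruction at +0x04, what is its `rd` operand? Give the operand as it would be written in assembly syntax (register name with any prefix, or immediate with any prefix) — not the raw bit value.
$0

off 0x04: read c0 25 82 61 as big → 0xc0258261
  op=0xc0258261>>27=0x18 ⇒ sbi (RI)
  [26:24] rd=0 = $0
  [23:0] imm=2458209 = 2458209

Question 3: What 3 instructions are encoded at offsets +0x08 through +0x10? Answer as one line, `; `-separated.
off 0x08: read c1 31 e9 80 as big → 0xc131e980
  opcode bits[31:27]=0x18: sbi/RI
  rd: (w>>24)&0x7=0x1 → $1
  imm: (w>>0)&0xffffff=0x31e980 → 3271040
off 0x0c: read c5 2e 33 24 as big → 0xc52e3324
  opcode bits[31:27]=0x18: sbi/RI
  rd: (w>>24)&0x7=0x5 → $5
  imm: (w>>0)&0xffffff=0x2e3324 → 3027748
off 0x10: read 1a a0 00 00 as big → 0x1aa00000
  opcode bits[31:27]=0x3: sub/RR
  rd: (w>>24)&0x7=0x2 → $2
  rs: (w>>21)&0x7=0x5 → $5

sbi 3271040, $1; sbi 3027748, $5; sub $5, $2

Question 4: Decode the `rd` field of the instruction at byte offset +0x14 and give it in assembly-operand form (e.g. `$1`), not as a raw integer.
$7

[14] c7 29 74 d7 → 0xc72974d7
  opcode bits[31:27]=0x18: sbi/RI
  rd@[26:24]=0x7 ⇒ $7
  imm@[23:0]=0x2974d7 ⇒ 2716887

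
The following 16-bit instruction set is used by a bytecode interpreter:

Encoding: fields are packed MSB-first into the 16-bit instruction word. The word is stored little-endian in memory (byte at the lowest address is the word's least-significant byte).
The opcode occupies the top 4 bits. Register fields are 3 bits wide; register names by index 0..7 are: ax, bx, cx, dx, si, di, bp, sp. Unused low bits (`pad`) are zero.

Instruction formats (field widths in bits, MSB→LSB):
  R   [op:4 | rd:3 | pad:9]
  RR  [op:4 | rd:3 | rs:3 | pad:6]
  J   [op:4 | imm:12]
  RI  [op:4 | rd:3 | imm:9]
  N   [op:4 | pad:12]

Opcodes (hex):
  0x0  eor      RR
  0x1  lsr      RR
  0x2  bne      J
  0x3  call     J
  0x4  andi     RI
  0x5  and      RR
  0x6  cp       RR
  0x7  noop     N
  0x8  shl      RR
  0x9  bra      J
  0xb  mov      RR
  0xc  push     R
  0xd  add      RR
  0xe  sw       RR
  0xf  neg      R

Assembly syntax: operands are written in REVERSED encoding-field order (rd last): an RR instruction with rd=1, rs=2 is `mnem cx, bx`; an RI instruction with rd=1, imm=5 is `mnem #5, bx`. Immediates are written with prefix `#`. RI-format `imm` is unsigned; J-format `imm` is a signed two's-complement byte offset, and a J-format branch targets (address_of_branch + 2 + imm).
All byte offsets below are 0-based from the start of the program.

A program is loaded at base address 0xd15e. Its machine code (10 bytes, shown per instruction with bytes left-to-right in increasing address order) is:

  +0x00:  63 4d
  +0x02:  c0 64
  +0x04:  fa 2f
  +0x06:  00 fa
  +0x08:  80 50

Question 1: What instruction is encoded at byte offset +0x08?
and cx, ax

[08] 80 50 → 0x5080
  top 4b → 0x5 → and [RR]
  rd: (w>>9)&0x7=0x0 → ax
  rs: (w>>6)&0x7=0x2 → cx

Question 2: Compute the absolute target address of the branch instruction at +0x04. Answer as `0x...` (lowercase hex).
0xd15e

@+04  little-endian(fa 2f) = 0x2ffa
  op=0x2ffa>>12=0x2 ⇒ bne (J)
  imm: (w>>0)&0xfff=0xffa (s12→-6) → #-6
  target = base 0xd15e + off 0x04 + 2 + imm -6 = 0xd15e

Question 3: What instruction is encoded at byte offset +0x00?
andi #355, bp

@+00  little-endian(63 4d) = 0x4d63
  op=0x4d63>>12=0x4 ⇒ andi (RI)
  rd@[11:9]=0x6 ⇒ bp
  imm@[8:0]=0x163 ⇒ #355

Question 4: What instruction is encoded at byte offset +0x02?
cp dx, cx

@+02  little-endian(c0 64) = 0x64c0
  opcode bits[15:12]=0x6: cp/RR
  rd@[11:9]=0x2 ⇒ cx
  rs@[8:6]=0x3 ⇒ dx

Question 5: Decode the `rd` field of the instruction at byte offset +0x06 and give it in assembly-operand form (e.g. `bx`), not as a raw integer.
@+06  little-endian(00 fa) = 0xfa00
  opcode bits[15:12]=0xf: neg/R
  rd: (w>>9)&0x7=0x5 → di

di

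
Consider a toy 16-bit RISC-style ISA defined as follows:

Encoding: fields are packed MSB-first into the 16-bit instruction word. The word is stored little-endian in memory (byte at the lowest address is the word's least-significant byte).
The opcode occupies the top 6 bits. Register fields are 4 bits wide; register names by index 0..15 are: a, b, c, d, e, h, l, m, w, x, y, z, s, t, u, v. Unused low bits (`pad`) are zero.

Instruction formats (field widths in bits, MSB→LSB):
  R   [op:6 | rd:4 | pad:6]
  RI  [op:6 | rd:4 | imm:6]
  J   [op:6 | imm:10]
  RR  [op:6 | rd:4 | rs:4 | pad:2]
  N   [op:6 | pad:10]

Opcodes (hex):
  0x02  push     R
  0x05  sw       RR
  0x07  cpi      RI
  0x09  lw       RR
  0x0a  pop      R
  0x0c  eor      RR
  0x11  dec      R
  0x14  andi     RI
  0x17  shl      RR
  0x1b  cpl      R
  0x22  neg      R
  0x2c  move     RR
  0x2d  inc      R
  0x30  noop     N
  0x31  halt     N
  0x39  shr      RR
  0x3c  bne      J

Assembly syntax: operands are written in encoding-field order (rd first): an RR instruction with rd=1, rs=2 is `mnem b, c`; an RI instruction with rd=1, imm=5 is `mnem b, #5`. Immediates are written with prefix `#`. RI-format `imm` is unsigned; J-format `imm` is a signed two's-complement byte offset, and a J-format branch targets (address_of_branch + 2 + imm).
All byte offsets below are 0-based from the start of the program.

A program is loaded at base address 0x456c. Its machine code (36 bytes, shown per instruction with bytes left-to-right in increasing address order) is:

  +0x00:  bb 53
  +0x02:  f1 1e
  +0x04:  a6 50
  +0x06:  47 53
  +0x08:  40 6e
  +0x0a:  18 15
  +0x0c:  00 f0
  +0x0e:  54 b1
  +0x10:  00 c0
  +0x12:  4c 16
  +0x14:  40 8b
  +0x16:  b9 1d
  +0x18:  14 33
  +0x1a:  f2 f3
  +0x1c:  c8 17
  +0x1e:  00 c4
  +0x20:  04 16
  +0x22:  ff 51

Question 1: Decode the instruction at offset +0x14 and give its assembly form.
@+14  little-endian(40 8b) = 0x8b40
  top 6b → 0x22 → neg [R]
  rd@[9:6]=0xd ⇒ t

neg t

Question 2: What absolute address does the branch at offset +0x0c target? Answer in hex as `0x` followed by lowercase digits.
0x457a

+0x0c: 00 f0 ⇒ word 0xf000 (little)
  op=0xf000>>10=0x3c ⇒ bne (J)
  imm@[9:0]=0x0 ⇒ #0
  target = base 0x456c + off 0x0c + 2 + imm 0 = 0x457a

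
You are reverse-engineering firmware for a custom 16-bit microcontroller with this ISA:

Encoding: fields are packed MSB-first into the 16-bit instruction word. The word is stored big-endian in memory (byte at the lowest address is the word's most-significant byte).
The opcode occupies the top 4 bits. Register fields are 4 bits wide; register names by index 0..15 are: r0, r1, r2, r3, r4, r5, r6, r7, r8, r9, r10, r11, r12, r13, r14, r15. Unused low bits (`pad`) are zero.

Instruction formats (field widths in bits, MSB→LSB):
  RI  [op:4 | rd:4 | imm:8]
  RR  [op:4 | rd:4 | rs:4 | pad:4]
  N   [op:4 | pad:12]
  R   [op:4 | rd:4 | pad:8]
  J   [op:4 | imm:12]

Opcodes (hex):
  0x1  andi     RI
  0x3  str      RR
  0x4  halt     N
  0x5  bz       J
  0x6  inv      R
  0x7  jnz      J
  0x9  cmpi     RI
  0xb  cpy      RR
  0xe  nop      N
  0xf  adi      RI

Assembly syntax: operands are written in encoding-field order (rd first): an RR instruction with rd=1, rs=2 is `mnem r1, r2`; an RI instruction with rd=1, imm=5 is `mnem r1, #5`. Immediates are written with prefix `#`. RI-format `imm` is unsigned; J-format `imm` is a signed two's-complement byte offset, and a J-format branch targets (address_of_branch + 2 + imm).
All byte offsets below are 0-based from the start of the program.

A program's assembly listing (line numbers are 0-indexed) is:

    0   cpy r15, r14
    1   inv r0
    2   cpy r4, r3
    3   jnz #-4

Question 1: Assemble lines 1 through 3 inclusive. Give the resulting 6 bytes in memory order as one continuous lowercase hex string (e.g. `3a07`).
line 1 (inv): pack op=0x6:4|rd=0:4|pad=0:8 = 0x6000; big→ 60 00
line 2 (cpy): pack op=0xb:4|rd=4:4|rs=3:4|pad=0:4 = 0xb430; big→ b4 30
line 3 (jnz): pack op=0x7:4|imm=-4:12 = 0x7ffc; big→ 7f fc

6000b4307ffc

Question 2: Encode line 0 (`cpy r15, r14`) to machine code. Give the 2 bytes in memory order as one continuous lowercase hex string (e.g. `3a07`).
bfe0

L0: cpy op=0xb:4|rd=15:4|rs=14:4|pad=0:4 ⇒ 0xbfe0 ⇒ big bf e0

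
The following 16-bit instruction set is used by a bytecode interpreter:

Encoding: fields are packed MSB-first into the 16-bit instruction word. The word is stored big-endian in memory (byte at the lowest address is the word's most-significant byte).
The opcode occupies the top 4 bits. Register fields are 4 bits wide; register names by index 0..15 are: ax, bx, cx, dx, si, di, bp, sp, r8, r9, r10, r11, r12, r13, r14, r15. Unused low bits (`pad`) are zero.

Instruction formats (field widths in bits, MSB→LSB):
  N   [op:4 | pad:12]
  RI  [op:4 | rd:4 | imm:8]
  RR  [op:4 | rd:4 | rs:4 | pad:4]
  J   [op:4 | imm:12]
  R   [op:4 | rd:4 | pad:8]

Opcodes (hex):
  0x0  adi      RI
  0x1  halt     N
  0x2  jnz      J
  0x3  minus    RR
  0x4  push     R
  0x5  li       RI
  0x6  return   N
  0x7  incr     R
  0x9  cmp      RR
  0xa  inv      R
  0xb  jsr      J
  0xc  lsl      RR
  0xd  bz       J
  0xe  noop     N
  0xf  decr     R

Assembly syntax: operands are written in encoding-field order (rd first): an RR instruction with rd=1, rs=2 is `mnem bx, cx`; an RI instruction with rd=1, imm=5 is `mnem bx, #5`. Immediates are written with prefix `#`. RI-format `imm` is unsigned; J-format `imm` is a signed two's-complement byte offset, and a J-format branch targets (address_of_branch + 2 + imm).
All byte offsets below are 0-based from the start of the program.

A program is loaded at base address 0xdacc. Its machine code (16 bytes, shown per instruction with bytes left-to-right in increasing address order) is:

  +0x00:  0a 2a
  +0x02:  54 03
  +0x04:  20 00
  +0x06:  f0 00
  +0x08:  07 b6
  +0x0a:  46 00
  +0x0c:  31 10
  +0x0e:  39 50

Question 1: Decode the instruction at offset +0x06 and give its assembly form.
decr ax

+0x06: f0 00 ⇒ word 0xf000 (big)
  opcode bits[15:12]=0xf: decr/R
  rd: (w>>8)&0xf=0x0 → ax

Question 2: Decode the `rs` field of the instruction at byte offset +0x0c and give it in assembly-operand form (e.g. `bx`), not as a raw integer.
bx

[0c] 31 10 → 0x3110
  op=0x3110>>12=0x3 ⇒ minus (RR)
  rd: (w>>8)&0xf=0x1 → bx
  rs: (w>>4)&0xf=0x1 → bx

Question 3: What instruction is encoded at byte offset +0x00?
+0x00: 0a 2a ⇒ word 0x0a2a (big)
  op=0x0a2a>>12=0x0 ⇒ adi (RI)
  [11:8] rd=10 = r10
  [7:0] imm=42 = #42

adi r10, #42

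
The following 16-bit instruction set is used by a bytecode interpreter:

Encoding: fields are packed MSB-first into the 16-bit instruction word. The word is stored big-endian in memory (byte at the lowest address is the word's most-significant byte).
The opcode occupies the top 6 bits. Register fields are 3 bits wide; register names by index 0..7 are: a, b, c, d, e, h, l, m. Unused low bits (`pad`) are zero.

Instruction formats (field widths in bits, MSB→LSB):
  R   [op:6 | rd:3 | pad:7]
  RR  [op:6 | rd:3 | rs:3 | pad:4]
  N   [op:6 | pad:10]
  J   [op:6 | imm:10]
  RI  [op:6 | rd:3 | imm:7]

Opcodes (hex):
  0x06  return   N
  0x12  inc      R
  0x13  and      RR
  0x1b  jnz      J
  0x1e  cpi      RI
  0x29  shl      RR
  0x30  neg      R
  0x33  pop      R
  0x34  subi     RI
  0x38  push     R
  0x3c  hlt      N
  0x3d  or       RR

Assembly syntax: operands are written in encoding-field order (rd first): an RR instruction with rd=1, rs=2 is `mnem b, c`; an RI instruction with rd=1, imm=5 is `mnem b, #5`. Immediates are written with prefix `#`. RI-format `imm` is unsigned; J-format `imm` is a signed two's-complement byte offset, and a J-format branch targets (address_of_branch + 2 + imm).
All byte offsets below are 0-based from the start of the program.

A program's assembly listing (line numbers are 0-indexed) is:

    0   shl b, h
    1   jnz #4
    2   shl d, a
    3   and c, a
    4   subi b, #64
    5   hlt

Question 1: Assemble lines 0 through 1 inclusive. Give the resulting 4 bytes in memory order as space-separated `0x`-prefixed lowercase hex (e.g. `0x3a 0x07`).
0xa4 0xd0 0x6c 0x04

line 0 (shl): pack op=0x29:6|rd=1:3|rs=5:3|pad=0:4 = 0xa4d0; big→ a4 d0
line 1 (jnz): pack op=0x1b:6|imm=4:10 = 0x6c04; big→ 6c 04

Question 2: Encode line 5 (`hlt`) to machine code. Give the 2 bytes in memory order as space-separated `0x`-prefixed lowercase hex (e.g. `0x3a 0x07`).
0xf0 0x00

L5: hlt op=0x3c:6|pad=0:10 ⇒ 0xf000 ⇒ big f0 00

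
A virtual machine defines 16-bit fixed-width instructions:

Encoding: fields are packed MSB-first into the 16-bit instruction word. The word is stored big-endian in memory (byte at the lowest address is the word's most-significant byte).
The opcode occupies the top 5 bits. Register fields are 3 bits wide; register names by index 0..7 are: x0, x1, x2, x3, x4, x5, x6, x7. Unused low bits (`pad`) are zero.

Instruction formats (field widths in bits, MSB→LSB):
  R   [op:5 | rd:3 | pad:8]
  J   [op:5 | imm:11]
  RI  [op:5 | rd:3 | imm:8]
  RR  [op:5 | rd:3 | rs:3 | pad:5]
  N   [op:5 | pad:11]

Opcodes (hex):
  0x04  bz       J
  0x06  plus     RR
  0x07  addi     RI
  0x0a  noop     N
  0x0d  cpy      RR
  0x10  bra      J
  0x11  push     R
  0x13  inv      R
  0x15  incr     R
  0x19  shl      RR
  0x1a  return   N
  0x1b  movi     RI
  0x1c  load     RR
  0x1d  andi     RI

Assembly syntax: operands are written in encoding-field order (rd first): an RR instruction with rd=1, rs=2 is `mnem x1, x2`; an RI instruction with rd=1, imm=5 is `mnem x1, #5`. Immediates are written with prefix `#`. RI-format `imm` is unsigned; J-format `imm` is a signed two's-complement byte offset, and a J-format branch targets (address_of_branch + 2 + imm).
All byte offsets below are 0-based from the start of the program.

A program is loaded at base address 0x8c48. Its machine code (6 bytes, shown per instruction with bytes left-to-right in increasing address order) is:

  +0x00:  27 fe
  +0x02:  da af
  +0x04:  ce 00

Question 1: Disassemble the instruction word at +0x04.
shl x6, x0

off 0x04: read ce 00 as big → 0xce00
  op=0xce00>>11=0x19 ⇒ shl (RR)
  [10:8] rd=6 = x6
  [7:5] rs=0 = x0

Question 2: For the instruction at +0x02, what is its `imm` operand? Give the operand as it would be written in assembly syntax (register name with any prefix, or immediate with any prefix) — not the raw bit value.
#175

off 0x02: read da af as big → 0xdaaf
  op=0xdaaf>>11=0x1b ⇒ movi (RI)
  rd: (w>>8)&0x7=0x2 → x2
  imm: (w>>0)&0xff=0xaf → #175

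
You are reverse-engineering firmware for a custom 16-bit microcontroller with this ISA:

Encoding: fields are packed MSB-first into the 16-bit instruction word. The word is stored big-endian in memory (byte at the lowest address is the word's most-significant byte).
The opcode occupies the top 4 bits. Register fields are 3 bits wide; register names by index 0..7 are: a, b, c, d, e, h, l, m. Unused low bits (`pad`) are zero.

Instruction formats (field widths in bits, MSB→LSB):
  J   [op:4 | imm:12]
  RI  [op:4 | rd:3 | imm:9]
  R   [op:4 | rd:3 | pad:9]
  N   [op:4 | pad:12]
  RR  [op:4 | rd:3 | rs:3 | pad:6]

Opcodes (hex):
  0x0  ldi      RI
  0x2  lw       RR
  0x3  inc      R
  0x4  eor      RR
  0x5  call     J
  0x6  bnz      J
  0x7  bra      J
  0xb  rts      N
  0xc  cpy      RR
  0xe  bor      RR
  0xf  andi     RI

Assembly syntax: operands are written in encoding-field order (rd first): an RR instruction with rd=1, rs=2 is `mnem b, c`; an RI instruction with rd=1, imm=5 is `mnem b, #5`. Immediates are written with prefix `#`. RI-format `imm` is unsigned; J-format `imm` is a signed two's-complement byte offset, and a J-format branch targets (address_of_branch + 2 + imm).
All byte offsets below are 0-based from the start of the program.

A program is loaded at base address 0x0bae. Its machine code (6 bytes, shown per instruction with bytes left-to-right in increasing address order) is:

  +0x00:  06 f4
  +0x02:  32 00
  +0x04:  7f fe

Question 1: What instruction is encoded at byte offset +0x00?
ldi d, #244

[00] 06 f4 → 0x06f4
  top 4b → 0x0 → ldi [RI]
  rd@[11:9]=0x3 ⇒ d
  imm@[8:0]=0xf4 ⇒ #244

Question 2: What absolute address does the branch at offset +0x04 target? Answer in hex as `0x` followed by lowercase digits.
0x0bb2

+0x04: 7f fe ⇒ word 0x7ffe (big)
  top 4b → 0x7 → bra [J]
  imm@[11:0]=0xffe (s12→-2) ⇒ #-2
  target = base 0x0bae + off 0x04 + 2 + imm -2 = 0x0bb2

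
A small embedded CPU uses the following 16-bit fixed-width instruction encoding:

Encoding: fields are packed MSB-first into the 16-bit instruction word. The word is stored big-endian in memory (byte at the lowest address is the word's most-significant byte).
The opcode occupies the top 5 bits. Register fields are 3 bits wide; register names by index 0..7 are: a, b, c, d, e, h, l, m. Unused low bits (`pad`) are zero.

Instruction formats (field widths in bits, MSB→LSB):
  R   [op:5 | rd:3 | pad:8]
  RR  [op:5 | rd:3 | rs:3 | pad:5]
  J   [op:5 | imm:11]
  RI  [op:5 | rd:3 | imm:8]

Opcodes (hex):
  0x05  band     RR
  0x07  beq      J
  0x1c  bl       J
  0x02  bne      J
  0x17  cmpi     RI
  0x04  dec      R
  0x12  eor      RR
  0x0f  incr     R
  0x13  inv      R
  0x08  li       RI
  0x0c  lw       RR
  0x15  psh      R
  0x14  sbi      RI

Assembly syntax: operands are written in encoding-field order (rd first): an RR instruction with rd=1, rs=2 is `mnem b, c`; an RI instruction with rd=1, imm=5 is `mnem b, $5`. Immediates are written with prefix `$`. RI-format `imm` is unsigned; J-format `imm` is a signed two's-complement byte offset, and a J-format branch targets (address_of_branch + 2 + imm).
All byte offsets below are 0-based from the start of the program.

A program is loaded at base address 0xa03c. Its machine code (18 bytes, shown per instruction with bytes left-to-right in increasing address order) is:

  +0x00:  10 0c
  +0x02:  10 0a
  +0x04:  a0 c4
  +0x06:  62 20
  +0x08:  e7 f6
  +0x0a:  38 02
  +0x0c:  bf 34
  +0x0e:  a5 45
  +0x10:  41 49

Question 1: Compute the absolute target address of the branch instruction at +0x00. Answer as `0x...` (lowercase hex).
off 0x00: read 10 0c as big → 0x100c
  opcode bits[15:11]=0x2: bne/J
  imm@[10:0]=0xc ⇒ $12
  target = base 0xa03c + off 0x00 + 2 + imm 12 = 0xa04a

0xa04a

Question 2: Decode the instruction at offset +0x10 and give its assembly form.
off 0x10: read 41 49 as big → 0x4149
  top 5b → 0x8 → li [RI]
  [10:8] rd=1 = b
  [7:0] imm=73 = $73

li b, $73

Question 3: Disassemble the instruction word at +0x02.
off 0x02: read 10 0a as big → 0x100a
  opcode bits[15:11]=0x2: bne/J
  [10:0] imm=10 = $10

bne $10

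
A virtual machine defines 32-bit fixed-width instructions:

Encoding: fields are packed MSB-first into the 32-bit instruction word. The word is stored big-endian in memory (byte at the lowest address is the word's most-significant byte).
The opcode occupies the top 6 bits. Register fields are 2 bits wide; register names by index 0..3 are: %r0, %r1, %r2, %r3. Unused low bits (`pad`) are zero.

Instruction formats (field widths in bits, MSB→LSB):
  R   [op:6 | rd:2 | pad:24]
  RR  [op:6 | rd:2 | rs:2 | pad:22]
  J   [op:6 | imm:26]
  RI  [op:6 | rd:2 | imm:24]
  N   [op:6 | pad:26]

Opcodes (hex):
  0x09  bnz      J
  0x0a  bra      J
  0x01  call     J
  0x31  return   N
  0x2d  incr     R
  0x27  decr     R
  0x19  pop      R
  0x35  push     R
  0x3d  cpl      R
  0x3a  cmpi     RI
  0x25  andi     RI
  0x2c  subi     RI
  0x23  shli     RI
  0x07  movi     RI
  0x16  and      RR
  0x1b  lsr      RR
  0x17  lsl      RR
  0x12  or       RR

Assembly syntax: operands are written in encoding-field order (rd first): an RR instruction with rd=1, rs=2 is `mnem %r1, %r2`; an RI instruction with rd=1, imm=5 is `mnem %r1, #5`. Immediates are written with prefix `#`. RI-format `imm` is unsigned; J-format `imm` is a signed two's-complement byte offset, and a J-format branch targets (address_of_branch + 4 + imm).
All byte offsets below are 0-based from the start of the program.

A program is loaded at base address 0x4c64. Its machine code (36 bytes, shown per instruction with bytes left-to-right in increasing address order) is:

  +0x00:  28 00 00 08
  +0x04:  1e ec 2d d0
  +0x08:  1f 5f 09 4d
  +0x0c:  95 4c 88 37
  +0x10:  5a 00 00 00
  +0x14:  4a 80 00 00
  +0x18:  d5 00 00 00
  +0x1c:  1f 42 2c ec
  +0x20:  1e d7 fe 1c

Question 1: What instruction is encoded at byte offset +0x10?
off 0x10: read 5a 00 00 00 as big → 0x5a000000
  op=0x5a000000>>26=0x16 ⇒ and (RR)
  rd@[25:24]=0x2 ⇒ %r2
  rs@[23:22]=0x0 ⇒ %r0

and %r2, %r0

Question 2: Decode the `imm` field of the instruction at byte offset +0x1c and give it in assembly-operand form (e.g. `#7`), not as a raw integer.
@+1c  big-endian(1f 42 2c ec) = 0x1f422cec
  top 6b → 0x7 → movi [RI]
  rd@[25:24]=0x3 ⇒ %r3
  imm@[23:0]=0x422cec ⇒ #4336876

#4336876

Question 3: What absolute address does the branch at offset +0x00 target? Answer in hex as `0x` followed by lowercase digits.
off 0x00: read 28 00 00 08 as big → 0x28000008
  op=0x28000008>>26=0xa ⇒ bra (J)
  imm: (w>>0)&0x3ffffff=0x8 → #8
  target = base 0x4c64 + off 0x00 + 4 + imm 8 = 0x4c70

0x4c70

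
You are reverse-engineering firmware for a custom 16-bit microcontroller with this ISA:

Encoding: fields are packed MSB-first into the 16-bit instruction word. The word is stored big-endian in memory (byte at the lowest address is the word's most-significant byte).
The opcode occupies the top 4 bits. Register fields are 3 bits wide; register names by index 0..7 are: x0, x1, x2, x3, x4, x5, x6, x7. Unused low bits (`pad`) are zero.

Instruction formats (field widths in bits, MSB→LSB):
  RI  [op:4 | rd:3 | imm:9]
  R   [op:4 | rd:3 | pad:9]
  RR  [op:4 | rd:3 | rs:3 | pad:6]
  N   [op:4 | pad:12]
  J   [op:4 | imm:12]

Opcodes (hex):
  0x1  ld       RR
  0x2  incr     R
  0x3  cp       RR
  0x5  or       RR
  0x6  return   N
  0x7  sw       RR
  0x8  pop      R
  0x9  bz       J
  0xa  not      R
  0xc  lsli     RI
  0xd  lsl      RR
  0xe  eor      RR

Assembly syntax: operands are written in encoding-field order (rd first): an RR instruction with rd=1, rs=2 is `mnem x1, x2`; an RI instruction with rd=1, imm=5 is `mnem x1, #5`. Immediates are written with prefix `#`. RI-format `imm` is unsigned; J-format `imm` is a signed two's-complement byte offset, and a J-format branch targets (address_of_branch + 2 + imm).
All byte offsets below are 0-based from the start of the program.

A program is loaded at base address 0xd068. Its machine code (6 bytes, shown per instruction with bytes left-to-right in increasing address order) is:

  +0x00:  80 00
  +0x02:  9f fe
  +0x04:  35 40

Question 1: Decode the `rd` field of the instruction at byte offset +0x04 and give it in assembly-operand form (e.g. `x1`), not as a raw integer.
x2

+0x04: 35 40 ⇒ word 0x3540 (big)
  top 4b → 0x3 → cp [RR]
  rd: (w>>9)&0x7=0x2 → x2
  rs: (w>>6)&0x7=0x5 → x5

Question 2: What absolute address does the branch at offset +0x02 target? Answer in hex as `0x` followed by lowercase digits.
off 0x02: read 9f fe as big → 0x9ffe
  op=0x9ffe>>12=0x9 ⇒ bz (J)
  imm@[11:0]=0xffe (s12→-2) ⇒ #-2
  target = base 0xd068 + off 0x02 + 2 + imm -2 = 0xd06a

0xd06a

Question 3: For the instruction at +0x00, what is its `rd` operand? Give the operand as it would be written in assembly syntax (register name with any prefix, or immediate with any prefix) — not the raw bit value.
off 0x00: read 80 00 as big → 0x8000
  opcode bits[15:12]=0x8: pop/R
  rd@[11:9]=0x0 ⇒ x0

x0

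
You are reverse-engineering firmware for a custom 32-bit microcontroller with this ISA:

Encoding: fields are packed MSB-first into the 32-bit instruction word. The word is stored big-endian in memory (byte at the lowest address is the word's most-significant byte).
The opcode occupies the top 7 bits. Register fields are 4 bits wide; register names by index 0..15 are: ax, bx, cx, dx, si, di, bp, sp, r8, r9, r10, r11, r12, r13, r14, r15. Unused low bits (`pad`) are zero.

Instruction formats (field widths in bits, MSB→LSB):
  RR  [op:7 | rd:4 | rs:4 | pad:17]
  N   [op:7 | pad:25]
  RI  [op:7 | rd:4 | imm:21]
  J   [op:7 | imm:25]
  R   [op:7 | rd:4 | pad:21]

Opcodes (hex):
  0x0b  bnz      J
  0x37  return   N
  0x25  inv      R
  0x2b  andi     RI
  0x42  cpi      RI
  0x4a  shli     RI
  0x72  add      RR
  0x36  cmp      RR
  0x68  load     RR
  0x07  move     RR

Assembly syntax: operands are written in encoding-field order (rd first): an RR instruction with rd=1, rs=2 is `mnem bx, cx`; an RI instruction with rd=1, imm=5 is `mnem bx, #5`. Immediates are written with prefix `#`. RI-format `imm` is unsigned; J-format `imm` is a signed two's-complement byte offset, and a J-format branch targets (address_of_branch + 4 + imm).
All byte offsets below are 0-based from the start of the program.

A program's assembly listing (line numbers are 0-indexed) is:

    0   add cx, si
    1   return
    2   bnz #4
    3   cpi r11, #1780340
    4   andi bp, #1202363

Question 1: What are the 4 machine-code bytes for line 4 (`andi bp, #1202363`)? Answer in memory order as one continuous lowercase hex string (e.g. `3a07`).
4. andi fields op=0x2b:7|rd=6:4|imm=1202363:21 → word 56d258bbh → 56 d2 58 bb

56d258bb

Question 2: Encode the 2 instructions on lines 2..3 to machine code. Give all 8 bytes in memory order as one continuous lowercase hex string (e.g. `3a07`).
16000004857b2a74

2. bnz fields op=0xb:7|imm=4:25 → word 16000004h → 16 00 00 04
3. cpi fields op=0x42:7|rd=11:4|imm=1780340:21 → word 857b2a74h → 85 7b 2a 74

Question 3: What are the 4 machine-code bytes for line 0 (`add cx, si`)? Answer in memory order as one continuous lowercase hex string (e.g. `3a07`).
line 0 (add): pack op=0x72:7|rd=2:4|rs=4:4|pad=0:17 = 0xe4480000; big→ e4 48 00 00

e4480000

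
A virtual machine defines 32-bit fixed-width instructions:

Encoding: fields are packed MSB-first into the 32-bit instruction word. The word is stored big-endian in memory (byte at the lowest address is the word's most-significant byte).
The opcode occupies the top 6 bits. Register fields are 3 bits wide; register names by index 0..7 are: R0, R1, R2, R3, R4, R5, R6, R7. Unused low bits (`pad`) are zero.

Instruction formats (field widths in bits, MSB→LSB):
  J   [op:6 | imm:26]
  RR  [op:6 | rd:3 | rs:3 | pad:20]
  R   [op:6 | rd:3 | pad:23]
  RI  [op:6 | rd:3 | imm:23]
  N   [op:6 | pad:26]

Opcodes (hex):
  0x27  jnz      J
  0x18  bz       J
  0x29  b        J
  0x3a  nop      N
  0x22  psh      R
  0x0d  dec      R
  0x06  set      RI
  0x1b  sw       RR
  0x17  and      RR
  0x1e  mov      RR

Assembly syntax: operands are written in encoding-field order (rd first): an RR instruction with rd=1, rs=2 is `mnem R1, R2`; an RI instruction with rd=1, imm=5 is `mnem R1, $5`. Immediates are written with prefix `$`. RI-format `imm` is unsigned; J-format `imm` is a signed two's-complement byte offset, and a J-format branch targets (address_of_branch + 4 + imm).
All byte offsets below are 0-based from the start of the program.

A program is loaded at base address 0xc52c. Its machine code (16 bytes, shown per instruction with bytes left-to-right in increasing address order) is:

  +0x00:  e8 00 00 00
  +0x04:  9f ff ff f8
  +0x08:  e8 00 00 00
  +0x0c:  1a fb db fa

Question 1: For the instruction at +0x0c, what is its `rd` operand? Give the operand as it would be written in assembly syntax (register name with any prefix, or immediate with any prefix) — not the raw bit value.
R5

+0x0c: 1a fb db fa ⇒ word 0x1afbdbfa (big)
  opcode bits[31:26]=0x6: set/RI
  rd@[25:23]=0x5 ⇒ R5
  imm@[22:0]=0x7bdbfa ⇒ $8117242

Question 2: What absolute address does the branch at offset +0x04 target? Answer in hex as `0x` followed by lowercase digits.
0xc52c

@+04  big-endian(9f ff ff f8) = 0x9ffffff8
  opcode bits[31:26]=0x27: jnz/J
  imm@[25:0]=0x3fffff8 (s26→-8) ⇒ $-8
  target = base 0xc52c + off 0x04 + 4 + imm -8 = 0xc52c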